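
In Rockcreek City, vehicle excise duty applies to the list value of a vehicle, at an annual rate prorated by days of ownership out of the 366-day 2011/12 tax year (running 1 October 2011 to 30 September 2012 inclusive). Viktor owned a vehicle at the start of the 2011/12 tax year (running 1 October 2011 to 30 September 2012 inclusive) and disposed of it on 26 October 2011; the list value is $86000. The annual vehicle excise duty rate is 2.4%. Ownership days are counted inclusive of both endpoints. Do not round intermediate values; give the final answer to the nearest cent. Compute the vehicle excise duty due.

$146.62

Days held (1 October – 26 October 2011): 26 out of 366
Tax = $86000 × 2.4% × 26/366 = $146.6230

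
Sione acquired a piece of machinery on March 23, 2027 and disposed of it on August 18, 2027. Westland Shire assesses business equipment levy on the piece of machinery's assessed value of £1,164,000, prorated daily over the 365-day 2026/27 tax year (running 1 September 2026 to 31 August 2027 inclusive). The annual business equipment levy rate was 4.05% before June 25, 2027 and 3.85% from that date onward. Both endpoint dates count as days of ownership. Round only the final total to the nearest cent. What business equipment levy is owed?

£18,893.47

March 23 – June 24, 2027: 94 days at 4.05% → £1,164,000 × 4.05% × 94/365 = £12,140.6795
June 25 – August 18, 2027: 55 days at 3.85% → £1,164,000 × 3.85% × 55/365 = £6,752.7945
Total = £18,893.4740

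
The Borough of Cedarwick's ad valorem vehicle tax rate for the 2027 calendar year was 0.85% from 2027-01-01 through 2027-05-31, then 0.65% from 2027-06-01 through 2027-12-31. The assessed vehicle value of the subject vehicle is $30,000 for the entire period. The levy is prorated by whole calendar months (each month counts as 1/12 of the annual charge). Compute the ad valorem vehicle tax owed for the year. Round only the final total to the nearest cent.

2027-01-01 to 2027-05-31: 5 months at 0.85% → $30,000 × 0.85% × 5/12 = $106.2500
2027-06-01 to 2027-12-31: 7 months at 0.65% → $30,000 × 0.65% × 7/12 = $113.7500
Total = $220.0000

$220.00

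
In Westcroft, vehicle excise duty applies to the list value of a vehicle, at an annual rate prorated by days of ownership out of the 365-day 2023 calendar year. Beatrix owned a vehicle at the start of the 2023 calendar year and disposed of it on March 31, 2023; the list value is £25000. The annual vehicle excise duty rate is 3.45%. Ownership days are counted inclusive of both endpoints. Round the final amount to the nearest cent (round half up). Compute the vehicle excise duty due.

Days held (January 1 – March 31, 2023): 90 out of 365
Tax = £25000 × 3.45% × 90/365 = £212.6712

£212.67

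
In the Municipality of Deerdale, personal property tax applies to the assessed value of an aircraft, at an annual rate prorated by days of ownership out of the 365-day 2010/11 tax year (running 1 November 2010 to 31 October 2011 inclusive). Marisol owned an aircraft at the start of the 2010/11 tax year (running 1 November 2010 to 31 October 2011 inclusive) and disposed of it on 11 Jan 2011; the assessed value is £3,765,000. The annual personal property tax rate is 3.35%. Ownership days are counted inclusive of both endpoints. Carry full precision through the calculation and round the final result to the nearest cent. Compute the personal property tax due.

£24,879.95

Days held (1 Nov 2010 – 11 Jan 2011): 72 out of 365
Tax = £3,765,000 × 3.35% × 72/365 = £24,879.9452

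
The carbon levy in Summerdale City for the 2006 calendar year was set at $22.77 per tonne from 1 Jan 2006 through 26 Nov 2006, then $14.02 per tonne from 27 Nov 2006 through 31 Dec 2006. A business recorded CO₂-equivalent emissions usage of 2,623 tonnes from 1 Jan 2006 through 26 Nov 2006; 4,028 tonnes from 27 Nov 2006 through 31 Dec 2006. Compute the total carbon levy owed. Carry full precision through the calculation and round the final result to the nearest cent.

1 Jan – 26 Nov 2006: 2,623 tonnes at $22.77/tonne → $59,725.71
27 Nov – 31 Dec 2006: 4,028 tonnes at $14.02/tonne → $56,472.56

$116,198.27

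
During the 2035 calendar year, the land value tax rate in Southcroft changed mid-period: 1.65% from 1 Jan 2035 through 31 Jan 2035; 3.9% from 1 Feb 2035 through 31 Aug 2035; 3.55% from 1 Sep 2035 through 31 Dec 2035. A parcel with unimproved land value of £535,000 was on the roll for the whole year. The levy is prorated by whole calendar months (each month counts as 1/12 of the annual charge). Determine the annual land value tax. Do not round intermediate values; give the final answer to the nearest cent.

1 Jan – 31 Jan 2035: 1 month at 1.65% → £535,000 × 1.65% × 1/12 = £735.6250
1 Feb – 31 Aug 2035: 7 months at 3.9% → £535,000 × 3.9% × 7/12 = £12,171.2500
1 Sep – 31 Dec 2035: 4 months at 3.55% → £535,000 × 3.55% × 4/12 = £6,330.8333
Total = £19,237.7083

£19,237.71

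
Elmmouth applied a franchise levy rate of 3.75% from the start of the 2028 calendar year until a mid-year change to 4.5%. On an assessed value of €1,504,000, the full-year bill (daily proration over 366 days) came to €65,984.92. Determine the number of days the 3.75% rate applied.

Let d = days at the first rate; then 366 − d days at the second rate.
€1,504,000 × [3.75%·d + 4.5%·(366−d)] / 366 = €65,984.92
Solving gives d = 55, so the new rate took effect on February 25, 2028.

55 days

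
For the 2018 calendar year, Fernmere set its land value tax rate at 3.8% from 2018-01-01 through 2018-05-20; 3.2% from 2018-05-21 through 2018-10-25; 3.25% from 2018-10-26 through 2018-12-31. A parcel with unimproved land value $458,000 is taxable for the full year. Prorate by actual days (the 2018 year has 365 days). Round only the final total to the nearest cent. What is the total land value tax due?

$15,752.06

2018-01-01 to 2018-05-20: 140 days at 3.8% → $458,000 × 3.8% × 140/365 = $6,675.5068
2018-05-21 to 2018-10-25: 158 days at 3.2% → $458,000 × 3.2% × 158/365 = $6,344.2411
2018-10-26 to 2018-12-31: 67 days at 3.25% → $458,000 × 3.25% × 67/365 = $2,732.3151
Total = $15,752.0630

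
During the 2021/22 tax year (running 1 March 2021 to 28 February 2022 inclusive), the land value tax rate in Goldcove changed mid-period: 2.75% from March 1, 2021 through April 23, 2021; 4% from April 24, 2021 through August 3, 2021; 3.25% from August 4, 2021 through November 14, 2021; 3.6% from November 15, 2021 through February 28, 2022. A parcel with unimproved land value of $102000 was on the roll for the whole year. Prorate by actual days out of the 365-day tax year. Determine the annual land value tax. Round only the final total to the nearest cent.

March 1 – April 23, 2021: 54 days at 2.75% → $102000 × 2.75% × 54/365 = $414.9863
April 24 – August 3, 2021: 102 days at 4% → $102000 × 4% × 102/365 = $1140.1644
August 4 – November 14, 2021: 103 days at 3.25% → $102000 × 3.25% × 103/365 = $935.4658
November 15, 2021 – February 28, 2022: 106 days at 3.6% → $102000 × 3.6% × 106/365 = $1066.3890
Total = $3557.0055

$3557.01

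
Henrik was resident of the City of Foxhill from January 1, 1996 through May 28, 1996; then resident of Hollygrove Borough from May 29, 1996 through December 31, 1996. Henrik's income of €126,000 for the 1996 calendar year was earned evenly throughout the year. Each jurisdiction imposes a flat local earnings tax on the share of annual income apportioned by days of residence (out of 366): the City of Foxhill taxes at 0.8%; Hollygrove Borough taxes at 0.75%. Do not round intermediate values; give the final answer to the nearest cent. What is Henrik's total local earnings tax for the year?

The City of Foxhill, January 1 – May 28, 1996: 149 days → €126,000 × 0.8% × 149/366 = €410.3607
Hollygrove Borough, May 29 – December 31, 1996: 217 days → €126,000 × 0.75% × 217/366 = €560.2869
Total = €970.6475

€970.65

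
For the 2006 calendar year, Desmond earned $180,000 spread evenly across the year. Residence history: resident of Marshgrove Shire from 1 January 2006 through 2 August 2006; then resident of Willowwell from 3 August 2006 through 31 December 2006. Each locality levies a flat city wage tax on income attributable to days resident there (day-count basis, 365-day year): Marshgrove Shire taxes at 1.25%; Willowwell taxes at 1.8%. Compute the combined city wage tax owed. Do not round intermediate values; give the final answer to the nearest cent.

Marshgrove Shire, 1 January – 2 August 2006: 214 days → $180,000 × 1.25% × 214/365 = $1,319.1781
Willowwell, 3 August – 31 December 2006: 151 days → $180,000 × 1.8% × 151/365 = $1,340.3836
Total = $2,659.5616

$2,659.56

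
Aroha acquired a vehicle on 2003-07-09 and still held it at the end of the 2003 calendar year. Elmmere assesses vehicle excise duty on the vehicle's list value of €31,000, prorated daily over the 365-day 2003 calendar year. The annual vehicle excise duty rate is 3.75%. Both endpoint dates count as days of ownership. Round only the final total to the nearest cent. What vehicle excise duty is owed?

Days held (2003-07-09 to 2003-12-31): 176 out of 365
Tax = €31,000 × 3.75% × 176/365 = €560.5479

€560.55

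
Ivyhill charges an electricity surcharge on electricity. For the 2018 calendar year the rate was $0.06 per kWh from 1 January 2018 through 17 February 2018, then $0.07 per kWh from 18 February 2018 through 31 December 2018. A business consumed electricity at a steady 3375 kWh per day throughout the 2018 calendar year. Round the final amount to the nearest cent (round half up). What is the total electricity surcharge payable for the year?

1 January – 17 February 2018: 48 days × 3375 kWh/day = 162,000 kWh at $0.06/kWh → $9,720.00
18 February – 31 December 2018: 317 days × 3375 kWh/day = 1,069,875 kWh at $0.07/kWh → $74,891.25

$84,611.25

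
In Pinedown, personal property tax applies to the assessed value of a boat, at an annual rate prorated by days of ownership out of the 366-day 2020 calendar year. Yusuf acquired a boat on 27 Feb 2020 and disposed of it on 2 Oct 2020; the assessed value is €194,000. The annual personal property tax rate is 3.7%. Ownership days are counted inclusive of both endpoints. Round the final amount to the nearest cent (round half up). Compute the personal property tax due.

Days held (27 Feb – 2 Oct 2020): 219 out of 366
Tax = €194,000 × 3.7% × 219/366 = €4,295.0328

€4,295.03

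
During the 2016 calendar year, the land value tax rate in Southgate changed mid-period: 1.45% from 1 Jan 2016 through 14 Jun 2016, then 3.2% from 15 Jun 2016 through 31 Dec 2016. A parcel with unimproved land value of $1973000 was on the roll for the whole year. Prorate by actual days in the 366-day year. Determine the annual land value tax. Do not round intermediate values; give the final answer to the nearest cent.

1 Jan – 14 Jun 2016: 166 days at 1.45% → $1973000 × 1.45% × 166/366 = $12975.4399
15 Jun – 31 Dec 2016: 200 days at 3.2% → $1973000 × 3.2% × 200/366 = $34500.5464
Total = $47475.9863

$47475.99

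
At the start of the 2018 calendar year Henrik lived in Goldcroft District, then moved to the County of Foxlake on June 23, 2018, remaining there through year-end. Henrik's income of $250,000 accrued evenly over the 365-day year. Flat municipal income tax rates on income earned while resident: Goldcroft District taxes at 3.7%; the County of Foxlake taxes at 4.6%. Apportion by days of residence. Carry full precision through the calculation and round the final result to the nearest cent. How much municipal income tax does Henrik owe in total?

$10,433.56

Goldcroft District, January 1 – June 22, 2018: 173 days → $250,000 × 3.7% × 173/365 = $4,384.2466
The County of Foxlake, June 23 – December 31, 2018: 192 days → $250,000 × 4.6% × 192/365 = $6,049.3151
Total = $10,433.5616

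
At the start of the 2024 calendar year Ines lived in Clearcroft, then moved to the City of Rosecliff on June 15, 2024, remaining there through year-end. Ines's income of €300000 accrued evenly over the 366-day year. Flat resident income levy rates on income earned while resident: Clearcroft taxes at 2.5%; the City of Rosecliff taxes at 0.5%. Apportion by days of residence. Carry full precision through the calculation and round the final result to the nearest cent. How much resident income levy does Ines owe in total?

€4221.31

Clearcroft, January 1 – June 14, 2024: 166 days → €300000 × 2.5% × 166/366 = €3401.6393
The City of Rosecliff, June 15 – December 31, 2024: 200 days → €300000 × 0.5% × 200/366 = €819.6721
Total = €4221.3115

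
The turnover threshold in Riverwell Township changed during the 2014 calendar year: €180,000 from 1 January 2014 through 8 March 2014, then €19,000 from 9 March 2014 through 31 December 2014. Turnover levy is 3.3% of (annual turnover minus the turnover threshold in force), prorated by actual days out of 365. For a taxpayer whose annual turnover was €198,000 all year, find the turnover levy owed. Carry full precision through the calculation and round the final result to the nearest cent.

€4,931.74

1 January – 8 March 2014: 67 days, exemption €180,000 → (€198,000 − €180,000) × 3.3% × 67/365 = €109.0356
9 March – 31 December 2014: 298 days, exemption €19,000 → (€198,000 − €19,000) × 3.3% × 298/365 = €4,822.7014
Total = €4,931.7370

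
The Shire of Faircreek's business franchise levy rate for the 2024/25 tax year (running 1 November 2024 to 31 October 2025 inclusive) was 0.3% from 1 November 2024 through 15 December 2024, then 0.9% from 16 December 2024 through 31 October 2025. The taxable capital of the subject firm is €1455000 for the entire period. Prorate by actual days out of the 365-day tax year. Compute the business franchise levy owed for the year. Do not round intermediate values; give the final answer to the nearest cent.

€12018.70

1 November – 15 December 2024: 45 days at 0.3% → €1455000 × 0.3% × 45/365 = €538.1507
16 December 2024 – 31 October 2025: 320 days at 0.9% → €1455000 × 0.9% × 320/365 = €11480.5479
Total = €12018.6986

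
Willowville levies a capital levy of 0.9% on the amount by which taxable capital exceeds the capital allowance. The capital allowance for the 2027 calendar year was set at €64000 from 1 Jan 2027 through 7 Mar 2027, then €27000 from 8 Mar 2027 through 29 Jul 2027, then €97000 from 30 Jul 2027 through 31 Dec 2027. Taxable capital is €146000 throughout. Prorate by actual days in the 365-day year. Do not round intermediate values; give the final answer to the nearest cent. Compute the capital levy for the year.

€743.25

1 Jan – 7 Mar 2027: 66 days, exemption €64000 → (€146000 − €64000) × 0.9% × 66/365 = €133.4466
8 Mar – 29 Jul 2027: 144 days, exemption €27000 → (€146000 − €27000) × 0.9% × 144/365 = €422.5315
30 Jul – 31 Dec 2027: 155 days, exemption €97000 → (€146000 − €97000) × 0.9% × 155/365 = €187.2740
Total = €743.2521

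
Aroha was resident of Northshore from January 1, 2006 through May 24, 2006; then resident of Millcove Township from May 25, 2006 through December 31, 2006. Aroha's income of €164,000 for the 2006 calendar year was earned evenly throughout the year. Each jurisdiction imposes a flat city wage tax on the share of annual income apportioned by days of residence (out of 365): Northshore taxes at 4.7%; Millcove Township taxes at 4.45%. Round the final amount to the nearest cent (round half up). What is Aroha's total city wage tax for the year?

€7,459.75

Northshore, January 1 – May 24, 2006: 144 days → €164,000 × 4.7% × 144/365 = €3,040.9644
Millcove Township, May 25 – December 31, 2006: 221 days → €164,000 × 4.45% × 221/365 = €4,418.7890
Total = €7,459.7534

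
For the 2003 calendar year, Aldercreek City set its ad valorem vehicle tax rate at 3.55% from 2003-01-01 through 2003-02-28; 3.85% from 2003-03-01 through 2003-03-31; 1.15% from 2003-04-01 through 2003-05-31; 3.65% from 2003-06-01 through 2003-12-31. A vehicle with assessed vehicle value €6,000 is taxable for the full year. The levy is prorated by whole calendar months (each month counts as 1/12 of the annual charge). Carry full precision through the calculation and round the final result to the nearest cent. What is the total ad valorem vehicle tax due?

€194.00

2003-01-01 to 2003-02-28: 2 months at 3.55% → €6,000 × 3.55% × 2/12 = €35.5000
2003-03-01 to 2003-03-31: 1 month at 3.85% → €6,000 × 3.85% × 1/12 = €19.2500
2003-04-01 to 2003-05-31: 2 months at 1.15% → €6,000 × 1.15% × 2/12 = €11.5000
2003-06-01 to 2003-12-31: 7 months at 3.65% → €6,000 × 3.65% × 7/12 = €127.7500
Total = €194.0000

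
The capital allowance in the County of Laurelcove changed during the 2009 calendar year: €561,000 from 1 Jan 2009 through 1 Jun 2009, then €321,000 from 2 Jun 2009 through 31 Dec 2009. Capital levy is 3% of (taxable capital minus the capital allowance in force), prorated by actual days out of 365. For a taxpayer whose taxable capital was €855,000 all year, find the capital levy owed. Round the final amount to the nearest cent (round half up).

€13,021.64

1 Jan – 1 Jun 2009: 152 days, exemption €561,000 → (€855,000 − €561,000) × 3% × 152/365 = €3,672.9863
2 Jun – 31 Dec 2009: 213 days, exemption €321,000 → (€855,000 − €321,000) × 3% × 213/365 = €9,348.6575
Total = €13,021.6438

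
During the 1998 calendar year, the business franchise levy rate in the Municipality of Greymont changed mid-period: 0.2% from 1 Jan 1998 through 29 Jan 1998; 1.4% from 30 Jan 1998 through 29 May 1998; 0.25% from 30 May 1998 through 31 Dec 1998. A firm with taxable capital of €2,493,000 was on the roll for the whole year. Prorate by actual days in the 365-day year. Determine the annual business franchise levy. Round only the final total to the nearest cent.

€15,559.05

1 Jan – 29 Jan 1998: 29 days at 0.2% → €2,493,000 × 0.2% × 29/365 = €396.1479
30 Jan – 29 May 1998: 120 days at 1.4% → €2,493,000 × 1.4% × 120/365 = €11,474.6301
30 May – 31 Dec 1998: 216 days at 0.25% → €2,493,000 × 0.25% × 216/365 = €3,688.2740
Total = €15,559.0521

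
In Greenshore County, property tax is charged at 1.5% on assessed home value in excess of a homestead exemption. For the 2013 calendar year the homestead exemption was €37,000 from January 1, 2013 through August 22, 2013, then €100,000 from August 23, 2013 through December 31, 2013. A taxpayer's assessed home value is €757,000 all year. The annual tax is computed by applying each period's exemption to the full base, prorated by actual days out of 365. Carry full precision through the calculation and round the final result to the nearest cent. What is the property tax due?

€10,460.84

January 1 – August 22, 2013: 234 days, exemption €37,000 → (€757,000 − €37,000) × 1.5% × 234/365 = €6,923.8356
August 23 – December 31, 2013: 131 days, exemption €100,000 → (€757,000 − €100,000) × 1.5% × 131/365 = €3,537.0000
Total = €10,460.8356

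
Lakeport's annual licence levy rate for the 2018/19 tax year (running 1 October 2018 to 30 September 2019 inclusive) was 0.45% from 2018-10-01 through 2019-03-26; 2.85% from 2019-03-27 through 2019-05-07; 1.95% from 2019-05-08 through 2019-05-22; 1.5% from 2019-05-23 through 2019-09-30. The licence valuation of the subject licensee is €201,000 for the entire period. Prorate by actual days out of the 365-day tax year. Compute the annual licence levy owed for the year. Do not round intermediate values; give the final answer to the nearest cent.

€2,340.96

2018-10-01 to 2019-03-26: 177 days at 0.45% → €201,000 × 0.45% × 177/365 = €438.6205
2019-03-27 to 2019-05-07: 42 days at 2.85% → €201,000 × 2.85% × 42/365 = €659.1699
2019-05-08 to 2019-05-22: 15 days at 1.95% → €201,000 × 1.95% × 15/365 = €161.0753
2019-05-23 to 2019-09-30: 131 days at 1.5% → €201,000 × 1.5% × 131/365 = €1,082.0959
Total = €2,340.9616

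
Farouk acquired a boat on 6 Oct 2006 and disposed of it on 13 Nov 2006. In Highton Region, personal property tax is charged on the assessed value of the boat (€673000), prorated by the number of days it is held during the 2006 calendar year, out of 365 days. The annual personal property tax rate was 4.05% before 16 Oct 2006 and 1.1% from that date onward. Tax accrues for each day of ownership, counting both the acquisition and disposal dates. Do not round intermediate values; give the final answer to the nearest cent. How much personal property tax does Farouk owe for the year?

6 Oct – 15 Oct 2006: 10 days at 4.05% → €673000 × 4.05% × 10/365 = €746.7534
16 Oct – 13 Nov 2006: 29 days at 1.1% → €673000 × 1.1% × 29/365 = €588.1836
Total = €1334.9370

€1334.94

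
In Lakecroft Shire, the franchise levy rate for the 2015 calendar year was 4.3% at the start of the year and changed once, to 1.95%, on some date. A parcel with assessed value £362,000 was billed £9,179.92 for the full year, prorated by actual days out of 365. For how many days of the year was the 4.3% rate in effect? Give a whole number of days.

91 days

Let d = days at the first rate; then 365 − d days at the second rate.
£362,000 × [4.3%·d + 1.95%·(365−d)] / 365 = £9,179.92
Solving gives d = 91, so the new rate took effect on April 2, 2015.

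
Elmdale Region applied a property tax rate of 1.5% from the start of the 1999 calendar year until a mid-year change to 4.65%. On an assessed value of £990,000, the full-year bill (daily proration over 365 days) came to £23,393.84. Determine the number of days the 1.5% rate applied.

Let d = days at the first rate; then 365 − d days at the second rate.
£990,000 × [1.5%·d + 4.65%·(365−d)] / 365 = £23,393.84
Solving gives d = 265, so the new rate took effect on September 23, 1999.

265 days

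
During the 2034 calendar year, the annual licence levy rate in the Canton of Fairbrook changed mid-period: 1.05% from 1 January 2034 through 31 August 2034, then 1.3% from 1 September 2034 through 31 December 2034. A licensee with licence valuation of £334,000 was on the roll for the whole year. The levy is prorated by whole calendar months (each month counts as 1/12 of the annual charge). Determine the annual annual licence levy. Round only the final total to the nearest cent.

1 January – 31 August 2034: 8 months at 1.05% → £334,000 × 1.05% × 8/12 = £2,338.0000
1 September – 31 December 2034: 4 months at 1.3% → £334,000 × 1.3% × 4/12 = £1,447.3333
Total = £3,785.3333

£3,785.33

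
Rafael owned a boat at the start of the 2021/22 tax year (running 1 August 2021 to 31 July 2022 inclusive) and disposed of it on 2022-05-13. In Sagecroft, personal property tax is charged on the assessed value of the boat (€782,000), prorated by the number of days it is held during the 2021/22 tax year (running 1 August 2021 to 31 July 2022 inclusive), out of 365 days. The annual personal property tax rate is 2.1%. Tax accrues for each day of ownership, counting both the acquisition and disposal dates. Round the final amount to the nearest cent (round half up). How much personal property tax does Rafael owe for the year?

Days held (2021-08-01 to 2022-05-13): 286 out of 365
Tax = €782,000 × 2.1% × 286/365 = €12,867.6493

€12,867.65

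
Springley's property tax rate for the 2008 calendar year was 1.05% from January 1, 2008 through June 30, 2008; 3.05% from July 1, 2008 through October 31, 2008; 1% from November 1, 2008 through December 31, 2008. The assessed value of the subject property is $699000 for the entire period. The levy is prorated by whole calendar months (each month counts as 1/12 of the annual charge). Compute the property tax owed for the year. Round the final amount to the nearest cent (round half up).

$11941.25

January 1 – June 30, 2008: 6 months at 1.05% → $699000 × 1.05% × 6/12 = $3669.7500
July 1 – October 31, 2008: 4 months at 3.05% → $699000 × 3.05% × 4/12 = $7106.5000
November 1 – December 31, 2008: 2 months at 1% → $699000 × 1% × 2/12 = $1165.0000
Total = $11941.2500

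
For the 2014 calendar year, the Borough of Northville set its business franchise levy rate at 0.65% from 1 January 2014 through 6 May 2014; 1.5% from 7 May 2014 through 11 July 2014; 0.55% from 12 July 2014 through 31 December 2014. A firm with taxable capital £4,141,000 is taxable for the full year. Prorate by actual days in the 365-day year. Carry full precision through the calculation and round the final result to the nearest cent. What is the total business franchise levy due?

£31,318.44

1 January – 6 May 2014: 126 days at 0.65% → £4,141,000 × 0.65% × 126/365 = £9,291.7233
7 May – 11 July 2014: 66 days at 1.5% → £4,141,000 × 1.5% × 66/365 = £11,231.7534
12 July – 31 December 2014: 173 days at 0.55% → £4,141,000 × 0.55% × 173/365 = £10,794.9630
Total = £31,318.4397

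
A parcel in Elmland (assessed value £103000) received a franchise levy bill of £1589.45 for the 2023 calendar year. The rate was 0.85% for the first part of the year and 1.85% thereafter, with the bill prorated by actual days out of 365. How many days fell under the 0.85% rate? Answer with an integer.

Let d = days at the first rate; then 365 − d days at the second rate.
£103000 × [0.85%·d + 1.85%·(365−d)] / 365 = £1589.45
Solving gives d = 112, so the new rate took effect on 23 April 2023.

112 days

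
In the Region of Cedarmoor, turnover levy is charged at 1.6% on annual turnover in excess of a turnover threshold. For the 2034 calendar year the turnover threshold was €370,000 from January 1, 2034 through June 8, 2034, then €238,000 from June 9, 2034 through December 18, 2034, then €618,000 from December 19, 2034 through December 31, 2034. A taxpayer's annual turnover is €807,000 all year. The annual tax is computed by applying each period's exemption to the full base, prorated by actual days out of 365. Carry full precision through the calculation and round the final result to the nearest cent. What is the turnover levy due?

January 1 – June 8, 2034: 159 days, exemption €370,000 → (€807,000 − €370,000) × 1.6% × 159/365 = €3,045.8301
June 9 – December 18, 2034: 193 days, exemption €238,000 → (€807,000 − €238,000) × 1.6% × 193/365 = €4,813.8959
December 19 – December 31, 2034: 13 days, exemption €618,000 → (€807,000 − €618,000) × 1.6% × 13/365 = €107.7041
Total = €7,967.4301

€7,967.43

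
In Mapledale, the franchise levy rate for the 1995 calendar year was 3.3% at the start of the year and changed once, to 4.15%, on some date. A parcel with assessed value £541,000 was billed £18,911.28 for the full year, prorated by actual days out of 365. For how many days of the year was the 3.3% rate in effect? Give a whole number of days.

Let d = days at the first rate; then 365 − d days at the second rate.
£541,000 × [3.3%·d + 4.15%·(365−d)] / 365 = £18,911.28
Solving gives d = 281, so the new rate took effect on 9 Oct 1995.

281 days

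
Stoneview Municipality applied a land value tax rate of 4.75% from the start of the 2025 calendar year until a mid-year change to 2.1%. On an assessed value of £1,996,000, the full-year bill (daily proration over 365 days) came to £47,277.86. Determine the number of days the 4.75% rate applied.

37 days

Let d = days at the first rate; then 365 − d days at the second rate.
£1,996,000 × [4.75%·d + 2.1%·(365−d)] / 365 = £47,277.86
Solving gives d = 37, so the new rate took effect on 7 February 2025.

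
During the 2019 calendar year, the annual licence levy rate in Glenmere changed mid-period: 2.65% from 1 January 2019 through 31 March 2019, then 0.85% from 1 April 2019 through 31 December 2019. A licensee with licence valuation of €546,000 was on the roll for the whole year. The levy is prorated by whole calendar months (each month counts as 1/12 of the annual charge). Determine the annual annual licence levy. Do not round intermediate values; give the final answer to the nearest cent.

1 January – 31 March 2019: 3 months at 2.65% → €546,000 × 2.65% × 3/12 = €3,617.2500
1 April – 31 December 2019: 9 months at 0.85% → €546,000 × 0.85% × 9/12 = €3,480.7500
Total = €7,098.0000

€7,098.00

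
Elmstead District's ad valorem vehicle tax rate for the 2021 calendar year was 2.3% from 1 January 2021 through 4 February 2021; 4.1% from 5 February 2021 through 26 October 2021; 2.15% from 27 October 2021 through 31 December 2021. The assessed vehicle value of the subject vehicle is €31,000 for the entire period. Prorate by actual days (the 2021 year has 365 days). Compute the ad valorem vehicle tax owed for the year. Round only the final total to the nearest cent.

1 January – 4 February 2021: 35 days at 2.3% → €31,000 × 2.3% × 35/365 = €68.3699
5 February – 26 October 2021: 264 days at 4.1% → €31,000 × 4.1% × 264/365 = €919.2986
27 October – 31 December 2021: 66 days at 2.15% → €31,000 × 2.15% × 66/365 = €120.5178
Total = €1,108.1863

€1,108.19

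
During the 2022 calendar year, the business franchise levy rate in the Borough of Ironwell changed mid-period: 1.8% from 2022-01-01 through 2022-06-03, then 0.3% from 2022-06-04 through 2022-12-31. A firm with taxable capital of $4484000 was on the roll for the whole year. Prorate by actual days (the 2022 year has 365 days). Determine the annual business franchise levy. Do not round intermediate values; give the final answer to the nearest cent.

$41830.19

2022-01-01 to 2022-06-03: 154 days at 1.8% → $4484000 × 1.8% × 154/365 = $34053.8301
2022-06-04 to 2022-12-31: 211 days at 0.3% → $4484000 × 0.3% × 211/365 = $7776.3616
Total = $41830.1918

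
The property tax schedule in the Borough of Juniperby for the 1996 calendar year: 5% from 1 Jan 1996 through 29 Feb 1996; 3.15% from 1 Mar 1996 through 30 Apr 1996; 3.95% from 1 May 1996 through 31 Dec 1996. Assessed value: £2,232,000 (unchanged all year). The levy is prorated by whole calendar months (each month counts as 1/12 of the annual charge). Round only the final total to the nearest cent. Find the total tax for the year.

1 Jan – 29 Feb 1996: 2 months at 5% → £2,232,000 × 5% × 2/12 = £18,600.0000
1 Mar – 30 Apr 1996: 2 months at 3.15% → £2,232,000 × 3.15% × 2/12 = £11,718.0000
1 May – 31 Dec 1996: 8 months at 3.95% → £2,232,000 × 3.95% × 8/12 = £58,776.0000
Total = £89,094.0000

£89,094.00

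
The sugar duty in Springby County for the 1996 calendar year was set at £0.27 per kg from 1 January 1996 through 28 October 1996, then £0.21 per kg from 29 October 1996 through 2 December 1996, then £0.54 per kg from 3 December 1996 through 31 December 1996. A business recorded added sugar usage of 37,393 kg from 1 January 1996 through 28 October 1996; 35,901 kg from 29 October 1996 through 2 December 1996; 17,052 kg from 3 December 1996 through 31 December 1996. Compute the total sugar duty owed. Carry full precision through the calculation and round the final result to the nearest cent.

£26,843.40

1 January – 28 October 1996: 37,393 kg at £0.27/kg → £10,096.11
29 October – 2 December 1996: 35,901 kg at £0.21/kg → £7,539.21
3 December – 31 December 1996: 17,052 kg at £0.54/kg → £9,208.08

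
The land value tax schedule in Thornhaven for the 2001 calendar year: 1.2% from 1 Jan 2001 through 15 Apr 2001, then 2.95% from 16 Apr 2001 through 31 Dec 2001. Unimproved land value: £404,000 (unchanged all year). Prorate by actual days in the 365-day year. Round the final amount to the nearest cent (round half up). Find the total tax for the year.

1 Jan – 15 Apr 2001: 105 days at 1.2% → £404,000 × 1.2% × 105/365 = £1,394.6301
16 Apr – 31 Dec 2001: 260 days at 2.95% → £404,000 × 2.95% × 260/365 = £8,489.5342
Total = £9,884.1644

£9,884.16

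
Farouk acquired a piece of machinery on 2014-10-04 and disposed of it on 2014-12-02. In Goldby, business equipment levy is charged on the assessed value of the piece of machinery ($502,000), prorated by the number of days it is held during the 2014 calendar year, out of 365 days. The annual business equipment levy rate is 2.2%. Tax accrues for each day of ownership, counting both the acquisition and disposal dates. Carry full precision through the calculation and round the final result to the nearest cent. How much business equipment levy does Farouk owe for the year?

Days held (2014-10-04 to 2014-12-02): 60 out of 365
Tax = $502,000 × 2.2% × 60/365 = $1,815.4521

$1,815.45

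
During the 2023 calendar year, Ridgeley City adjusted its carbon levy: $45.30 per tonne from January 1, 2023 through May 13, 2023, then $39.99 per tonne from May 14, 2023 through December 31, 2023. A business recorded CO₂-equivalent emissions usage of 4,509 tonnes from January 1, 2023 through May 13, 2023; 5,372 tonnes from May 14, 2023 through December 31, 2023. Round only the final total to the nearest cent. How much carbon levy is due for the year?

$419,083.98

January 1 – May 13, 2023: 4,509 tonnes at $45.30/tonne → $204,257.70
May 14 – December 31, 2023: 5,372 tonnes at $39.99/tonne → $214,826.28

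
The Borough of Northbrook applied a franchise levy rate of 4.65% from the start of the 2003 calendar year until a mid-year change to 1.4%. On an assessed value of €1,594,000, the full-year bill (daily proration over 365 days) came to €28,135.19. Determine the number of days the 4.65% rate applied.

Let d = days at the first rate; then 365 − d days at the second rate.
€1,594,000 × [4.65%·d + 1.4%·(365−d)] / 365 = €28,135.19
Solving gives d = 41, so the new rate took effect on 11 Feb 2003.

41 days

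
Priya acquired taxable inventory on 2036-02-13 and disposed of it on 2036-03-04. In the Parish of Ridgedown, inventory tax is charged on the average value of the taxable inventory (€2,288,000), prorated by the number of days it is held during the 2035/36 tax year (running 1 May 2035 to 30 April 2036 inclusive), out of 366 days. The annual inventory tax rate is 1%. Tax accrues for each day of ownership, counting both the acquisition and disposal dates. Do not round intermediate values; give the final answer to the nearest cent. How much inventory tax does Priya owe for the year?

€1,312.79

Days held (2036-02-13 to 2036-03-04): 21 out of 366
Tax = €2,288,000 × 1% × 21/366 = €1,312.7869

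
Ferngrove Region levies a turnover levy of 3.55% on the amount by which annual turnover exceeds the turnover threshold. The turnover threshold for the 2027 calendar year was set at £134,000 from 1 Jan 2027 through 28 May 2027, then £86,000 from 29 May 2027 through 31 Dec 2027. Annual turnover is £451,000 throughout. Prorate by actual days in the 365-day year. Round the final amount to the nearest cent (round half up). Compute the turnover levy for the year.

£12,266.56

1 Jan – 28 May 2027: 148 days, exemption £134,000 → (£451,000 − £134,000) × 3.55% × 148/365 = £4,563.0630
29 May – 31 Dec 2027: 217 days, exemption £86,000 → (£451,000 − £86,000) × 3.55% × 217/365 = £7,703.5000
Total = £12,266.5630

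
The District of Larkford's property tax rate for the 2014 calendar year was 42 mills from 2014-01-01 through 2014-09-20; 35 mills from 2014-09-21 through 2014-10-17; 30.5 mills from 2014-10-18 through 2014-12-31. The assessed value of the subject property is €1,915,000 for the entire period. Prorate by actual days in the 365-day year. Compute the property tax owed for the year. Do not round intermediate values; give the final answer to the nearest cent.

2014-01-01 to 2014-09-20: 263 days at 42 mills → €1,915,000 × 4.2% × 263/365 = €57,953.6712
2014-09-21 to 2014-10-17: 27 days at 35 mills → €1,915,000 × 3.5% × 27/365 = €4,958.0137
2014-10-18 to 2014-12-31: 75 days at 30.5 mills → €1,915,000 × 3.05% × 75/365 = €12,001.5411
Total = €74,913.2260

€74,913.23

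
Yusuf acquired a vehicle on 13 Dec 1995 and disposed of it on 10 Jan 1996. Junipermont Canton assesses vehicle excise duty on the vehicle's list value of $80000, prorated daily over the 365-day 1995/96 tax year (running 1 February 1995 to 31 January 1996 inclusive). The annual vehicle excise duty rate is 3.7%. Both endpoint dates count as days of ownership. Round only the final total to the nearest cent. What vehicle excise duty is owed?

$235.18

Days held (13 Dec 1995 – 10 Jan 1996): 29 out of 365
Tax = $80000 × 3.7% × 29/365 = $235.1781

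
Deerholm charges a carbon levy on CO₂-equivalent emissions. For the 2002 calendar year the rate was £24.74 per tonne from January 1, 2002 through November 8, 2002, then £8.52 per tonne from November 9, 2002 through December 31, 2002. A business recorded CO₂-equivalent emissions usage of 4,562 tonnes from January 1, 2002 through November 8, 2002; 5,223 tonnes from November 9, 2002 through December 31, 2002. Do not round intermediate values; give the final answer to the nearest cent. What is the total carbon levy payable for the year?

January 1 – November 8, 2002: 4,562 tonnes at £24.74/tonne → £112863.88
November 9 – December 31, 2002: 5,223 tonnes at £8.52/tonne → £44499.96

£157363.84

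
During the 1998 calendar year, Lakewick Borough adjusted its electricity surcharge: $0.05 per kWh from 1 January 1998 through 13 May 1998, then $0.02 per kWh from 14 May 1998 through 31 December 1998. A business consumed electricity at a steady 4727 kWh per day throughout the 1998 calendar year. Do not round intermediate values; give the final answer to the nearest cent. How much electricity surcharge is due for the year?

$53,367.83

1 January – 13 May 1998: 133 days × 4727 kWh/day = 628,691 kWh at $0.05/kWh → $31,434.55
14 May – 31 December 1998: 232 days × 4727 kWh/day = 1,096,664 kWh at $0.02/kWh → $21,933.28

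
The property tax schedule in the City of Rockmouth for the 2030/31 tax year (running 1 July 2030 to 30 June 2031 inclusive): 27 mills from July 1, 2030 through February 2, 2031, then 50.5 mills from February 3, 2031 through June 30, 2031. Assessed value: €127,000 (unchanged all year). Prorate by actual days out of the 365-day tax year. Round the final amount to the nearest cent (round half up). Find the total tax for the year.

€4,639.15

July 1, 2030 – February 2, 2031: 217 days at 27 mills → €127,000 × 2.7% × 217/365 = €2,038.6110
February 3 – June 30, 2031: 148 days at 50.5 mills → €127,000 × 5.05% × 148/365 = €2,600.5425
Total = €4,639.1534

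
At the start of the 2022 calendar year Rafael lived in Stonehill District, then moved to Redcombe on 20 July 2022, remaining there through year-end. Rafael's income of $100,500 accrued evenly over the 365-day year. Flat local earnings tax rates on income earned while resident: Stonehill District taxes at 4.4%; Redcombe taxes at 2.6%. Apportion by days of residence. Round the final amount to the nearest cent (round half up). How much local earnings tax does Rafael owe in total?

$3,604.23

Stonehill District, 1 January – 19 July 2022: 200 days → $100,500 × 4.4% × 200/365 = $2,423.0137
Redcombe, 20 July – 31 December 2022: 165 days → $100,500 × 2.6% × 165/365 = $1,181.2192
Total = $3,604.2329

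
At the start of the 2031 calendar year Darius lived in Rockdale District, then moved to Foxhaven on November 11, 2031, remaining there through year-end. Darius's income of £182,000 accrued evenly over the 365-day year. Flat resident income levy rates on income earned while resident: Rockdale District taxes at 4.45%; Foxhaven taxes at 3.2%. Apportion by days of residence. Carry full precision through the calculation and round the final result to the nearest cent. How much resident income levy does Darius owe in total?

£7,781.12

Rockdale District, January 1 – November 10, 2031: 314 days → £182,000 × 4.45% × 314/365 = £6,967.3589
Foxhaven, November 11 – December 31, 2031: 51 days → £182,000 × 3.2% × 51/365 = £813.7644
Total = £7,781.1233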